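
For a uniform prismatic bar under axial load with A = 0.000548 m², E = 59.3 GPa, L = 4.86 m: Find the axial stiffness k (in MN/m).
Model: a uniform prismatic bar under axial load, so k = (A·E) / L.
Convert to SI units:
  E = 59.3 GPa = 5.93 × 10¹⁰ Pa
Substitute:
  k = (0.000548 × (5.93 × 10¹⁰)) / 4.86
  k = 6.687 × 10⁶ N/m
Convert: k = 6.687 × 10⁶ N/m = 6.687 MN/m
Final answer: k = 6.687 MN/m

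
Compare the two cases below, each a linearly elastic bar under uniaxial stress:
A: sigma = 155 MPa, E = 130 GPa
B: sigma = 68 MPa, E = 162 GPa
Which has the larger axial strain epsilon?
Model: a linearly elastic bar under uniaxial stress, so epsilon = sigma / E (SI units).
  A: epsilon = (1.55 × 10⁸) / (1.3 × 10¹¹) = 0.001192
  B: epsilon = (6.8 × 10⁷) / (1.62 × 10¹¹) = 0.0004198
0.001192 > 0.0004198, so A is larger.
Final answer: A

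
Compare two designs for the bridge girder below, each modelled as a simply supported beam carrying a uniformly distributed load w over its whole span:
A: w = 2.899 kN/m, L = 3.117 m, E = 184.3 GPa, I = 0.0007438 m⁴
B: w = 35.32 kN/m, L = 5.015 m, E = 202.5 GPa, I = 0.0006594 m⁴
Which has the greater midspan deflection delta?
Model: a simply supported beam carrying a uniformly distributed load w over its whole span, so delta = (5·w·L^4) / (384·E·I) (SI units).
  A: delta = (5 × 2899 × 3.117^4) / (384 × (1.843 × 10¹¹) × 0.0007438) = 2.599 × 10⁻⁵ m = 0.02599 mm
  B: delta = (5 × 35320 × 5.015^4) / (384 × (2.025 × 10¹¹) × 0.0006594) = 0.002179 m = 2.179 mm
2.179 mm > 0.02599 mm, so B is larger.
Final answer: B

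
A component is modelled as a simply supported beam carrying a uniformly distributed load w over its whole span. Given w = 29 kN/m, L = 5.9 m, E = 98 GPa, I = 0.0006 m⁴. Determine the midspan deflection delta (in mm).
Model: a simply supported beam carrying a uniformly distributed load w over its whole span, so delta = (5·w·L^4) / (384·E·I).
Convert to SI units:
  w = 29 kN/m = 29000 N/m
  E = 98 GPa = 9.8 × 10¹⁰ Pa
Substitute:
  delta = (5 × 29000 × 5.9^4) / (384 × (9.8 × 10¹⁰) × 0.0006)
  delta = 0.007782 m
Convert: delta = 0.007782 m = 7.782 mm
Final answer: delta = 7.782 mm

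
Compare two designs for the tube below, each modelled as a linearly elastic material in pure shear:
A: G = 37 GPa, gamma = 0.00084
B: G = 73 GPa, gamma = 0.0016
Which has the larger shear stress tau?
Model: a linearly elastic material in pure shear, so tau = G·gamma (SI units).
  A: tau = (3.7 × 10¹⁰) × 0.00084 = 3.108 × 10⁷ Pa = 31.08 MPa
  B: tau = (7.3 × 10¹⁰) × 0.0016 = 1.168 × 10⁸ Pa = 116.8 MPa
116.8 MPa > 31.08 MPa, so B is larger.
Final answer: B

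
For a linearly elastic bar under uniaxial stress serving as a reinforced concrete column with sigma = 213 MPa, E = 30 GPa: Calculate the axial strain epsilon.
Model: a linearly elastic bar under uniaxial stress, so epsilon = sigma / E.
Convert to SI units:
  sigma = 213 MPa = 2.13 × 10⁸ Pa
  E = 30 GPa = 3 × 10¹⁰ Pa
Substitute:
  epsilon = (2.13 × 10⁸) / (3 × 10¹⁰)
  epsilon = 0.0071
Final answer: epsilon = 0.0071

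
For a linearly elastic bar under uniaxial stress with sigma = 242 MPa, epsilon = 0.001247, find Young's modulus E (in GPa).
Model: a linearly elastic bar under uniaxial stress, so epsilon = sigma / E.
Solve for E: E = sigma / epsilon.
Convert to SI units:
  sigma = 242 MPa = 2.42 × 10⁸ Pa
Substitute:
  E = (2.42 × 10⁸) / 0.001247
  E = 1.941 × 10¹¹ Pa
Convert: E = 1.941 × 10¹¹ Pa = 194.1 GPa
Final answer: E = 194.1 GPa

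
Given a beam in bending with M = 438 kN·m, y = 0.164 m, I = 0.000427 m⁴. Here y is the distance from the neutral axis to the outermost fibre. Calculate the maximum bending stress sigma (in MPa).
Model: a beam in bending, so sigma = (M·y) / I.
Convert to SI units:
  M = 438 kN·m = 438000 N·m
Substitute:
  sigma = (438000 × 0.164) / 0.000427
  sigma = 1.682 × 10⁸ Pa
Convert: sigma = 1.682 × 10⁸ Pa = 168.2 MPa
Final answer: sigma = 168.2 MPa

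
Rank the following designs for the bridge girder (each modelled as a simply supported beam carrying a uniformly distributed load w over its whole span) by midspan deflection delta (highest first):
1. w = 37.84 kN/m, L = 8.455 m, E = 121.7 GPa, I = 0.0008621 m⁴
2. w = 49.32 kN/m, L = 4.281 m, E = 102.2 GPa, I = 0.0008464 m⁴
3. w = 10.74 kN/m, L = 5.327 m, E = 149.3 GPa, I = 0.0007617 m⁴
Model: a simply supported beam carrying a uniformly distributed load w over its whole span, so delta = (5·w·L^4) / (384·E·I) (SI units).
  Case 1: delta = (5 × 37840 × 8.455^4) / (384 × (1.217 × 10¹¹) × 0.0008621) = 0.024 m = 24 mm
  Case 2: delta = (5 × 49320 × 4.281^4) / (384 × (1.022 × 10¹¹) × 0.0008464) = 0.002494 m = 2.494 mm
  Case 3: delta = (5 × 10740 × 5.327^4) / (384 × (1.493 × 10¹¹) × 0.0007617) = 0.0009902 m = 0.9902 mm
Ordering: 24 mm (case 1) > 2.494 mm (case 2) > 0.9902 mm (case 3)
Final answer: 1, 2, 3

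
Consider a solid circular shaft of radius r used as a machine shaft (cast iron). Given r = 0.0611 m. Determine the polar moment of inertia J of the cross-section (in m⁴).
Model: a solid circular shaft of radius r, so J = (π·r^4) / 2.
Substitute:
  J = (π × 0.0611^4) / 2
  J = 2.189 × 10⁻⁵ m⁴
Final answer: J = 2.189 × 10⁻⁵ m⁴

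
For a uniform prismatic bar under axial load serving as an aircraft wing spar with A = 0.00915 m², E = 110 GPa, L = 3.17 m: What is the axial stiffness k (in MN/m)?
Model: a uniform prismatic bar under axial load, so k = (A·E) / L.
Convert to SI units:
  E = 110 GPa = 1.1 × 10¹¹ Pa
Substitute:
  k = (0.00915 × (1.1 × 10¹¹)) / 3.17
  k = 3.175 × 10⁸ N/m
Convert: k = 3.175 × 10⁸ N/m = 317.5 MN/m
Final answer: k = 317.5 MN/m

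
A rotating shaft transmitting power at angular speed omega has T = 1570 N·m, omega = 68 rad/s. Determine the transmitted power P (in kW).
Model: a rotating shaft transmitting power at angular speed omega, so P = T·omega.
Substitute:
  P = 1570 × 68
  P = 106800 W
Convert: P = 106800 W = 106.8 kW
Final answer: P = 106.8 kW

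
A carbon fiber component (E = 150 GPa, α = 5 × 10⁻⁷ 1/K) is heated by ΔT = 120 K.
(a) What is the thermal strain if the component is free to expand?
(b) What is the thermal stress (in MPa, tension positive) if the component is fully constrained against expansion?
(a) Free thermal strain ε_th = α·ΔT = (5 × 10⁻⁷) × 120 = 6 × 10⁻⁵
(b) Fully constrained, the expansion is suppressed, so σ = -E·α·ΔT. Convert E = 150 GPa = 1.5 × 10¹¹ Pa.
  σ = -(1.5 × 10¹¹) × (5 × 10⁻⁷) × 120 = -9 × 10⁶ Pa = -9 MPa (compressive)
Final answer: (a) ε_th = 6 × 10⁻⁵, (b) σ = -9 MPa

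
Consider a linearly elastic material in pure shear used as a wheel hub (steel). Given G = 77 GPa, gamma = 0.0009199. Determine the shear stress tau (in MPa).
Model: a linearly elastic material in pure shear, so tau = G·gamma.
Convert to SI units:
  G = 77 GPa = 7.7 × 10¹⁰ Pa
Substitute:
  tau = (7.7 × 10¹⁰) × 0.0009199
  tau = 7.083 × 10⁷ Pa
Convert: tau = 7.083 × 10⁷ Pa = 70.83 MPa
Final answer: tau = 70.83 MPa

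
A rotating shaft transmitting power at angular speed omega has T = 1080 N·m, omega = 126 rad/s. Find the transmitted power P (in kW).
Model: a rotating shaft transmitting power at angular speed omega, so P = T·omega.
Substitute:
  P = 1080 × 126
  P = 136100 W
Convert: P = 136100 W = 136.1 kW
Final answer: P = 136.1 kW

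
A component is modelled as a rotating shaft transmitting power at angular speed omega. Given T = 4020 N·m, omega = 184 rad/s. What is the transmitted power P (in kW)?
Model: a rotating shaft transmitting power at angular speed omega, so P = T·omega.
Substitute:
  P = 4020 × 184
  P = 739700 W
Convert: P = 739700 W = 739.7 kW
Final answer: P = 739.7 kW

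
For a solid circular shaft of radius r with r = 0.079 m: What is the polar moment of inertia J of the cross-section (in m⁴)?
Model: a solid circular shaft of radius r, so J = (π·r^4) / 2.
Substitute:
  J = (π × 0.079^4) / 2
  J = 6.118 × 10⁻⁵ m⁴
Final answer: J = 6.118 × 10⁻⁵ m⁴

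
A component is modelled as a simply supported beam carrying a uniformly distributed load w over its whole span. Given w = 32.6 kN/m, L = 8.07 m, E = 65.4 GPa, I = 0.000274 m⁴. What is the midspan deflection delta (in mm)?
Model: a simply supported beam carrying a uniformly distributed load w over its whole span, so delta = (5·w·L^4) / (384·E·I).
Convert to SI units:
  w = 32.6 kN/m = 32600 N/m
  E = 65.4 GPa = 6.54 × 10¹⁰ Pa
Substitute:
  delta = (5 × 32600 × 8.07^4) / (384 × (6.54 × 10¹⁰) × 0.000274)
  delta = 0.1005 m
Convert: delta = 0.1005 m = 100.5 mm
Final answer: delta = 100.5 mm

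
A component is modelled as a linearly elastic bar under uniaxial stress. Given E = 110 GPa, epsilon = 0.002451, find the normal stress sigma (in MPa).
Model: a linearly elastic bar under uniaxial stress, so epsilon = sigma / E.
Solve for sigma: sigma = epsilon·E.
Convert to SI units:
  E = 110 GPa = 1.1 × 10¹¹ Pa
Substitute:
  sigma = 0.002451 × (1.1 × 10¹¹)
  sigma = 2.696 × 10⁸ Pa
Convert: sigma = 2.696 × 10⁸ Pa = 269.6 MPa
Final answer: sigma = 269.6 MPa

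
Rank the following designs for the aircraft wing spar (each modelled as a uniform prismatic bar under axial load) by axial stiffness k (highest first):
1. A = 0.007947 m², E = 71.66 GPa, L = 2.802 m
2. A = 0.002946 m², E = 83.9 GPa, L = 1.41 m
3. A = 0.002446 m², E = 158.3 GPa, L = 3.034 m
Model: a uniform prismatic bar under axial load, so k = (A·E) / L (SI units).
  Case 1: k = (0.007947 × (7.166 × 10¹⁰)) / 2.802 = 2.032 × 10⁸ N/m = 203.2 MN/m
  Case 2: k = (0.002946 × (8.39 × 10¹⁰)) / 1.41 = 1.753 × 10⁸ N/m = 175.3 MN/m
  Case 3: k = (0.002446 × (1.583 × 10¹¹)) / 3.034 = 1.276 × 10⁸ N/m = 127.6 MN/m
Ordering: 203.2 MN/m (case 1) > 175.3 MN/m (case 2) > 127.6 MN/m (case 3)
Final answer: 1, 2, 3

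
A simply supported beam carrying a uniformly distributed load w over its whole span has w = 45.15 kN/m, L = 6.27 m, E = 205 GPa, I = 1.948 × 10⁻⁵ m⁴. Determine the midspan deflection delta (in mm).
Model: a simply supported beam carrying a uniformly distributed load w over its whole span, so delta = (5·w·L^4) / (384·E·I).
Convert to SI units:
  w = 45.15 kN/m = 45150 N/m
  E = 205 GPa = 2.05 × 10¹¹ Pa
Substitute:
  delta = (5 × 45150 × 6.27^4) / (384 × (2.05 × 10¹¹) × (1.948 × 10⁻⁵))
  delta = 0.2275 m
Convert: delta = 0.2275 m = 227.5 mm
Final answer: delta = 227.5 mm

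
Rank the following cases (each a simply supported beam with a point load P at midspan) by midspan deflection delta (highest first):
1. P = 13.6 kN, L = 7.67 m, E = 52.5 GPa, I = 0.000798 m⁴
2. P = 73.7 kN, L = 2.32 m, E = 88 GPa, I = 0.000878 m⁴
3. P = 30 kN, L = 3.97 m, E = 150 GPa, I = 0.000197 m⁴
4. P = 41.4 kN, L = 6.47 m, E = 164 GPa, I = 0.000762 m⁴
Model: a simply supported beam with a point load P at midspan, so delta = (P·L^3) / (48·E·I) (SI units).
  Case 1: delta = (13600 × 7.67^3) / (48 × (5.25 × 10¹⁰) × 0.000798) = 0.003052 m = 3.052 mm
  Case 2: delta = (73700 × 2.32^3) / (48 × (8.8 × 10¹⁰) × 0.000878) = 0.0002481 m = 0.2481 mm
  Case 3: delta = (30000 × 3.97^3) / (48 × (1.5 × 10¹¹) × 0.000197) = 0.001323 m = 1.323 mm
  Case 4: delta = (41400 × 6.47^3) / (48 × (1.64 × 10¹¹) × 0.000762) = 0.001869 m = 1.869 mm
Ordering: 3.052 mm (case 1) > 1.869 mm (case 4) > 1.323 mm (case 3) > 0.2481 mm (case 2)
Final answer: 1, 4, 3, 2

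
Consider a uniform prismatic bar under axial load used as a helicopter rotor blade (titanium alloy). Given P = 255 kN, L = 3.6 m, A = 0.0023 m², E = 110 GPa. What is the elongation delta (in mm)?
Model: a uniform prismatic bar under axial load, so delta = (P·L) / (A·E).
Convert to SI units:
  P = 255 kN = 255000 N
  E = 110 GPa = 1.1 × 10¹¹ Pa
Substitute:
  delta = (255000 × 3.6) / (0.0023 × (1.1 × 10¹¹))
  delta = 0.003628 m
Convert: delta = 0.003628 m = 3.628 mm
Final answer: delta = 3.628 mm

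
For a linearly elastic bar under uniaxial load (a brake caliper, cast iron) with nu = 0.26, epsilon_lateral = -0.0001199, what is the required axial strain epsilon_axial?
Model: a linearly elastic bar under uniaxial load, so epsilon_lateral = -nu·epsilon_axial.
Solve for epsilon_axial: epsilon_axial = -epsilon_lateral / nu.
Substitute:
  epsilon_axial = -(-0.0001199) / 0.26
  epsilon_axial = 0.0004612
Final answer: epsilon_axial = 0.0004612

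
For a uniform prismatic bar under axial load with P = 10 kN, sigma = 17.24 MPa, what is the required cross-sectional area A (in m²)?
Model: a uniform prismatic bar under axial load, so sigma = P / A.
Solve for A: A = P / sigma.
Convert to SI units:
  P = 10 kN = 10000 N
  sigma = 17.24 MPa = 1.724 × 10⁷ Pa
Substitute:
  A = 10000 / (1.724 × 10⁷)
  A = 0.00058 m²
Final answer: A = 0.00058 m²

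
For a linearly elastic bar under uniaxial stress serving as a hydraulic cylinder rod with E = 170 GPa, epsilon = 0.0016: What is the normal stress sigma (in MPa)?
Model: a linearly elastic bar under uniaxial stress, so sigma = E·epsilon.
Convert to SI units:
  E = 170 GPa = 1.7 × 10¹¹ Pa
Substitute:
  sigma = (1.7 × 10¹¹) × 0.0016
  sigma = 2.72 × 10⁸ Pa
Convert: sigma = 2.72 × 10⁸ Pa = 272 MPa
Final answer: sigma = 272 MPa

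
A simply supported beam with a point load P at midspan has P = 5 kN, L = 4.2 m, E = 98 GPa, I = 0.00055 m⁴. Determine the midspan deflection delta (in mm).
Model: a simply supported beam with a point load P at midspan, so delta = (P·L^3) / (48·E·I).
Convert to SI units:
  P = 5 kN = 5000 N
  E = 98 GPa = 9.8 × 10¹⁰ Pa
Substitute:
  delta = (5000 × 4.2^3) / (48 × (9.8 × 10¹⁰) × 0.00055)
  delta = 0.0001432 m
Convert: delta = 0.0001432 m = 0.1432 mm
Final answer: delta = 0.1432 mm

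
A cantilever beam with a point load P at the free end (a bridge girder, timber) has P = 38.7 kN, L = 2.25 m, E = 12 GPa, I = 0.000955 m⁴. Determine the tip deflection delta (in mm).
Model: a cantilever beam with a point load P at the free end, so delta = (P·L^3) / (3·E·I).
Convert to SI units:
  P = 38.7 kN = 38700 N
  E = 12 GPa = 1.2 × 10¹⁰ Pa
Substitute:
  delta = (38700 × 2.25^3) / (3 × (1.2 × 10¹⁰) × 0.000955)
  delta = 0.01282 m
Convert: delta = 0.01282 m = 12.82 mm
Final answer: delta = 12.82 mm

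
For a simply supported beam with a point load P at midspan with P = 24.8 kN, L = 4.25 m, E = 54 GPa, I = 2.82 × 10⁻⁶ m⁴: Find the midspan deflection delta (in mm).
Model: a simply supported beam with a point load P at midspan, so delta = (P·L^3) / (48·E·I).
Convert to SI units:
  P = 24.8 kN = 24800 N
  E = 54 GPa = 5.4 × 10¹⁰ Pa
Substitute:
  delta = (24800 × 4.25^3) / (48 × (5.4 × 10¹⁰) × (2.82 × 10⁻⁶))
  delta = 0.2605 m
Convert: delta = 0.2605 m = 260.5 mm
Final answer: delta = 260.5 mm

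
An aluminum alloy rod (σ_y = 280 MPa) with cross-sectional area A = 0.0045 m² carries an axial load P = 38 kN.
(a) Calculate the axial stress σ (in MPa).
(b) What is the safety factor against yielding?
(a) Axial stress σ = P/A. Convert P = 38 kN = 38000 N.
  σ = 38000 / 0.0045 = 8.444 × 10⁶ Pa = 8.444 MPa
(b) Safety factor SF = σ_y/σ = 280 / 8.444 = 33.16
Final answer: (a) σ = 8.444 MPa, (b) SF = 33.16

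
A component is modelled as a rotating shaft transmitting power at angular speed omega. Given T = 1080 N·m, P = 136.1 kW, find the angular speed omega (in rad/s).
Model: a rotating shaft transmitting power at angular speed omega, so P = T·omega.
Solve for omega: omega = P / T.
Convert to SI units:
  P = 136.1 kW = 136100 W
Substitute:
  omega = 136100 / 1080
  omega = 126 rad/s
Final answer: omega = 126 rad/s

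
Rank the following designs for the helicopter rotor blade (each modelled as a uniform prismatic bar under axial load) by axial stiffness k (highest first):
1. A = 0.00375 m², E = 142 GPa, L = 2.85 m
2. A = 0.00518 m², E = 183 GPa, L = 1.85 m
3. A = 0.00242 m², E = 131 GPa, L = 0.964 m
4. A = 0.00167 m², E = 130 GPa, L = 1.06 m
Model: a uniform prismatic bar under axial load, so k = (A·E) / L (SI units).
  Case 1: k = (0.00375 × (1.42 × 10¹¹)) / 2.85 = 1.868 × 10⁸ N/m = 186.8 MN/m
  Case 2: k = (0.00518 × (1.83 × 10¹¹)) / 1.85 = 5.124 × 10⁸ N/m = 512.4 MN/m
  Case 3: k = (0.00242 × (1.31 × 10¹¹)) / 0.964 = 3.289 × 10⁸ N/m = 328.9 MN/m
  Case 4: k = (0.00167 × (1.3 × 10¹¹)) / 1.06 = 2.048 × 10⁸ N/m = 204.8 MN/m
Ordering: 512.4 MN/m (case 2) > 328.9 MN/m (case 3) > 204.8 MN/m (case 4) > 186.8 MN/m (case 1)
Final answer: 2, 3, 4, 1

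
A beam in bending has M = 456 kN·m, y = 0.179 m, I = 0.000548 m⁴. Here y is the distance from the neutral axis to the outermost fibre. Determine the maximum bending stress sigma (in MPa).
Model: a beam in bending, so sigma = (M·y) / I.
Convert to SI units:
  M = 456 kN·m = 456000 N·m
Substitute:
  sigma = (456000 × 0.179) / 0.000548
  sigma = 1.489 × 10⁸ Pa
Convert: sigma = 1.489 × 10⁸ Pa = 148.9 MPa
Final answer: sigma = 148.9 MPa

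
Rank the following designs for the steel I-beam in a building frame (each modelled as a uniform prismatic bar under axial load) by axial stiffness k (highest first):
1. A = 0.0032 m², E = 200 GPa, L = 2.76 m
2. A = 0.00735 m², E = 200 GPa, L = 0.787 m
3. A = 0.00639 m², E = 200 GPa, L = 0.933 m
Model: a uniform prismatic bar under axial load, so k = (A·E) / L (SI units).
  Case 1: k = (0.0032 × (2 × 10¹¹)) / 2.76 = 2.319 × 10⁸ N/m = 231.9 MN/m
  Case 2: k = (0.00735 × (2 × 10¹¹)) / 0.787 = 1.868 × 10⁹ N/m = 1868 MN/m
  Case 3: k = (0.00639 × (2 × 10¹¹)) / 0.933 = 1.37 × 10⁹ N/m = 1370 MN/m
Ordering: 1868 MN/m (case 2) > 1370 MN/m (case 3) > 231.9 MN/m (case 1)
Final answer: 2, 3, 1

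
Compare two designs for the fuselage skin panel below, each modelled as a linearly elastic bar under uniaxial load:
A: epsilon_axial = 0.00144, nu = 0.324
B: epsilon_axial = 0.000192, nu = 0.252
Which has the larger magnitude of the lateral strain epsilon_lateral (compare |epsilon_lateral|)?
Model: a linearly elastic bar under uniaxial load, so epsilon_lateral = -nu·epsilon_axial (SI units).
  A: epsilon_lateral = -(0.324 × 0.00144) = -0.0004666
  B: epsilon_lateral = -(0.252 × 0.000192) = -4.838 × 10⁻⁵
|epsilon_lateral|: A = 0.0004666, B = 4.838 × 10⁻⁵, so A is larger in magnitude.
Final answer: A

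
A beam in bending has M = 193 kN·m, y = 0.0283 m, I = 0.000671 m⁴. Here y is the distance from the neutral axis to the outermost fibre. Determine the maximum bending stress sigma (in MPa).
Model: a beam in bending, so sigma = (M·y) / I.
Convert to SI units:
  M = 193 kN·m = 193000 N·m
Substitute:
  sigma = (193000 × 0.0283) / 0.000671
  sigma = 8.14 × 10⁶ Pa
Convert: sigma = 8.14 × 10⁶ Pa = 8.14 MPa
Final answer: sigma = 8.14 MPa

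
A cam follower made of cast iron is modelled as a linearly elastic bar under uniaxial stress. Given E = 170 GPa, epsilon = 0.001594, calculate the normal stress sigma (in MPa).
Model: a linearly elastic bar under uniaxial stress, so epsilon = sigma / E.
Solve for sigma: sigma = epsilon·E.
Convert to SI units:
  E = 170 GPa = 1.7 × 10¹¹ Pa
Substitute:
  sigma = 0.001594 × (1.7 × 10¹¹)
  sigma = 2.71 × 10⁸ Pa
Convert: sigma = 2.71 × 10⁸ Pa = 271 MPa
Final answer: sigma = 271 MPa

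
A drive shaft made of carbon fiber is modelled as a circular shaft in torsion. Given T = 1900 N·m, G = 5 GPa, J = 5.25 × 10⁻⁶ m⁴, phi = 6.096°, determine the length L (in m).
Model: a circular shaft in torsion, so phi = (T·L) / (G·J).
Solve for L: L = (phi·G·J) / T.
Convert to SI units:
  G = 5 GPa = 5 × 10⁹ Pa
  phi = 6.096° = 0.1064 rad
Substitute:
  L = (0.1064 × (5 × 10⁹) × (5.25 × 10⁻⁶)) / 1900
  L = 1.47 m
Final answer: L = 1.47 m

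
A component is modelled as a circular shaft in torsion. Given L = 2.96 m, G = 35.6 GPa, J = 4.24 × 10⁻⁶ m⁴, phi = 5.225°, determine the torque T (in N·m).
Model: a circular shaft in torsion, so phi = (T·L) / (G·J).
Solve for T: T = (phi·G·J) / L.
Convert to SI units:
  G = 35.6 GPa = 3.56 × 10¹⁰ Pa
  phi = 5.225° = 0.09119 rad
Substitute:
  T = (0.09119 × (3.56 × 10¹⁰) × (4.24 × 10⁻⁶)) / 2.96
  T = 4650 N·m
Final answer: T = 4650 N·m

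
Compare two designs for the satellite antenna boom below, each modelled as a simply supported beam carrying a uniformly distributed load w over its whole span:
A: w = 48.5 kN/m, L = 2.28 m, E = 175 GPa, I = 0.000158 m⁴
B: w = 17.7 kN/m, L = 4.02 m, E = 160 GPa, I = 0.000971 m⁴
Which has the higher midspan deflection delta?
Model: a simply supported beam carrying a uniformly distributed load w over its whole span, so delta = (5·w·L^4) / (384·E·I) (SI units).
  A: delta = (5 × 48500 × 2.28^4) / (384 × (1.75 × 10¹¹) × 0.000158) = 0.0006172 m = 0.6172 mm
  B: delta = (5 × 17700 × 4.02^4) / (384 × (1.6 × 10¹¹) × 0.000971) = 0.0003874 m = 0.3874 mm
0.6172 mm > 0.3874 mm, so A is larger.
Final answer: A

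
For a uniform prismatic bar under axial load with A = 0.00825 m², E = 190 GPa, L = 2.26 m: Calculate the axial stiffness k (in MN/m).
Model: a uniform prismatic bar under axial load, so k = (A·E) / L.
Convert to SI units:
  E = 190 GPa = 1.9 × 10¹¹ Pa
Substitute:
  k = (0.00825 × (1.9 × 10¹¹)) / 2.26
  k = 6.936 × 10⁸ N/m
Convert: k = 6.936 × 10⁸ N/m = 693.6 MN/m
Final answer: k = 693.6 MN/m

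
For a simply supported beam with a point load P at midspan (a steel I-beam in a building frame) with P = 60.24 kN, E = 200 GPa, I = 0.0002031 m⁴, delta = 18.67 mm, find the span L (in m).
Model: a simply supported beam with a point load P at midspan, so delta = (P·L^3) / (48·E·I).
Solve for L: L = ((48·delta·E·I) / P)^(1/3).
Convert to SI units:
  P = 60.24 kN = 60240 N
  E = 200 GPa = 2 × 10¹¹ Pa
  delta = 18.67 mm = 0.01867 m
Substitute:
  L = ((48 × 0.01867 × (2 × 10¹¹) × 0.0002031) / 60240)^(1/3)
  L = 8.454 m
Final answer: L = 8.454 m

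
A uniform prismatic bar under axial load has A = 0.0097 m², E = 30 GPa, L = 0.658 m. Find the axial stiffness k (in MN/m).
Model: a uniform prismatic bar under axial load, so k = (A·E) / L.
Convert to SI units:
  E = 30 GPa = 3 × 10¹⁰ Pa
Substitute:
  k = (0.0097 × (3 × 10¹⁰)) / 0.658
  k = 4.422 × 10⁸ N/m
Convert: k = 4.422 × 10⁸ N/m = 442.2 MN/m
Final answer: k = 442.2 MN/m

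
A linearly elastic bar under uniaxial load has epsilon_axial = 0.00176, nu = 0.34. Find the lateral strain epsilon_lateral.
Model: a linearly elastic bar under uniaxial load, so epsilon_lateral = -nu·epsilon_axial.
Substitute:
  epsilon_lateral = -(0.34 × 0.00176)
  epsilon_lateral = -0.0005984
Final answer: epsilon_lateral = -0.0005984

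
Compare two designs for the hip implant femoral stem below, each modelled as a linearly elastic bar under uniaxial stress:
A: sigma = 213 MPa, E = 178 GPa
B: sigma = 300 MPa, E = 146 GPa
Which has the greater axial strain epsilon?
Model: a linearly elastic bar under uniaxial stress, so epsilon = sigma / E (SI units).
  A: epsilon = (2.13 × 10⁸) / (1.78 × 10¹¹) = 0.001197
  B: epsilon = (3 × 10⁸) / (1.46 × 10¹¹) = 0.002055
0.002055 > 0.001197, so B is larger.
Final answer: B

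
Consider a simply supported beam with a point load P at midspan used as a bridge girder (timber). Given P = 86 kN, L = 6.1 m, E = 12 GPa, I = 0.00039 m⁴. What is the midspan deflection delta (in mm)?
Model: a simply supported beam with a point load P at midspan, so delta = (P·L^3) / (48·E·I).
Convert to SI units:
  P = 86 kN = 86000 N
  E = 12 GPa = 1.2 × 10¹⁰ Pa
Substitute:
  delta = (86000 × 6.1^3) / (48 × (1.2 × 10¹⁰) × 0.00039)
  delta = 0.0869 m
Convert: delta = 0.0869 m = 86.9 mm
Final answer: delta = 86.9 mm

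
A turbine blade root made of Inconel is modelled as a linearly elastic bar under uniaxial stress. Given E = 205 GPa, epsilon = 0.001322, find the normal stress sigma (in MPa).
Model: a linearly elastic bar under uniaxial stress, so epsilon = sigma / E.
Solve for sigma: sigma = epsilon·E.
Convert to SI units:
  E = 205 GPa = 2.05 × 10¹¹ Pa
Substitute:
  sigma = 0.001322 × (2.05 × 10¹¹)
  sigma = 2.71 × 10⁸ Pa
Convert: sigma = 2.71 × 10⁸ Pa = 271 MPa
Final answer: sigma = 271 MPa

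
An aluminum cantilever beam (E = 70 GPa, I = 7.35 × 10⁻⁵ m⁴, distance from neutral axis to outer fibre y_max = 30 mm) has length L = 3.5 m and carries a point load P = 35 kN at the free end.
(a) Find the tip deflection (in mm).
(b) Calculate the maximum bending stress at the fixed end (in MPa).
(a) Tip deflection of a cantilever with an end point load: δ = P·L^3 / (3·E·I). Convert P = 35 kN = 35000 N, E = 70 GPa = 7 × 10¹⁰ Pa.
  δ = (35000 × 3.5^3) / (3 × (7 × 10¹⁰) × (7.35 × 10⁻⁵)) = 0.09722 m = 97.22 mm
(b) Maximum bending moment at the fixed end: M = P·L = 35000 × 3.5 = 122500 N·m. Convert y_max = 30 mm = 0.03 m.
  σ = M·y_max / I = (122500 × 0.03) / (7.35 × 10⁻⁵) = 5 × 10⁷ Pa = 50 MPa
Final answer: (a) δ = 97.22 mm, (b) σ = 50 MPa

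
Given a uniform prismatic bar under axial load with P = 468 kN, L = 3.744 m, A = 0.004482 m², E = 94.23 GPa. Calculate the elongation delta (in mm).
Model: a uniform prismatic bar under axial load, so delta = (P·L) / (A·E).
Convert to SI units:
  P = 468 kN = 468000 N
  E = 94.23 GPa = 9.423 × 10¹⁰ Pa
Substitute:
  delta = (468000 × 3.744) / (0.004482 × (9.423 × 10¹⁰))
  delta = 0.004149 m
Convert: delta = 0.004149 m = 4.149 mm
Final answer: delta = 4.149 mm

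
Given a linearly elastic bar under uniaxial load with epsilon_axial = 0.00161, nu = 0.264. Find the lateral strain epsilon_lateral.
Model: a linearly elastic bar under uniaxial load, so epsilon_lateral = -nu·epsilon_axial.
Substitute:
  epsilon_lateral = -(0.264 × 0.00161)
  epsilon_lateral = -0.000425
Final answer: epsilon_lateral = -0.000425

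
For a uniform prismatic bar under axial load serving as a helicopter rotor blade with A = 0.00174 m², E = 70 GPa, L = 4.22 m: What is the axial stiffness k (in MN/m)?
Model: a uniform prismatic bar under axial load, so k = (A·E) / L.
Convert to SI units:
  E = 70 GPa = 7 × 10¹⁰ Pa
Substitute:
  k = (0.00174 × (7 × 10¹⁰)) / 4.22
  k = 2.886 × 10⁷ N/m
Convert: k = 2.886 × 10⁷ N/m = 28.86 MN/m
Final answer: k = 28.86 MN/m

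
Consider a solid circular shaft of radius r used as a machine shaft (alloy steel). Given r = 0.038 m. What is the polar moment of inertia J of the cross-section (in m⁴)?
Model: a solid circular shaft of radius r, so J = (π·r^4) / 2.
Substitute:
  J = (π × 0.038^4) / 2
  J = 3.275 × 10⁻⁶ m⁴
Final answer: J = 3.275 × 10⁻⁶ m⁴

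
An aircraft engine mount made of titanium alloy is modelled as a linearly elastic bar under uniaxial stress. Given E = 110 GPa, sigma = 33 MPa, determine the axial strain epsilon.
Model: a linearly elastic bar under uniaxial stress, so sigma = E·epsilon.
Solve for epsilon: epsilon = sigma / E.
Convert to SI units:
  E = 110 GPa = 1.1 × 10¹¹ Pa
  sigma = 33 MPa = 3.3 × 10⁷ Pa
Substitute:
  epsilon = (3.3 × 10⁷) / (1.1 × 10¹¹)
  epsilon = 0.0003
Final answer: epsilon = 0.0003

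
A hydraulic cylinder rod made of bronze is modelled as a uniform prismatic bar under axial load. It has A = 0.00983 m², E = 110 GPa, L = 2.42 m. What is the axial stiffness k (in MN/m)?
Model: a uniform prismatic bar under axial load, so k = (A·E) / L.
Convert to SI units:
  E = 110 GPa = 1.1 × 10¹¹ Pa
Substitute:
  k = (0.00983 × (1.1 × 10¹¹)) / 2.42
  k = 4.468 × 10⁸ N/m
Convert: k = 4.468 × 10⁸ N/m = 446.8 MN/m
Final answer: k = 446.8 MN/m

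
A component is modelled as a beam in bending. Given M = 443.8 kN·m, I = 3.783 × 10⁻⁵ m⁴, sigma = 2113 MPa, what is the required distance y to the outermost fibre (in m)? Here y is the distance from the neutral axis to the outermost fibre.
Model: a beam in bending, so sigma = (M·y) / I.
Solve for y: y = (sigma·I) / M.
Convert to SI units:
  M = 443.8 kN·m = 443800 N·m
  sigma = 2113 MPa = 2.113 × 10⁹ Pa
Substitute:
  y = ((2.113 × 10⁹) × (3.783 × 10⁻⁵)) / 443800
  y = 0.1801 m
Final answer: y = 0.1801 m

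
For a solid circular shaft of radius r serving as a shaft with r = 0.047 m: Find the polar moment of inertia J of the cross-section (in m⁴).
Model: a solid circular shaft of radius r, so J = (π·r^4) / 2.
Substitute:
  J = (π × 0.047^4) / 2
  J = 7.665 × 10⁻⁶ m⁴
Final answer: J = 7.665 × 10⁻⁶ m⁴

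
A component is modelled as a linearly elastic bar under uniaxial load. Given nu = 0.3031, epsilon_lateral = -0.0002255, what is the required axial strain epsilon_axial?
Model: a linearly elastic bar under uniaxial load, so epsilon_lateral = -nu·epsilon_axial.
Solve for epsilon_axial: epsilon_axial = -epsilon_lateral / nu.
Substitute:
  epsilon_axial = -(-0.0002255) / 0.3031
  epsilon_axial = 0.000744
Final answer: epsilon_axial = 0.000744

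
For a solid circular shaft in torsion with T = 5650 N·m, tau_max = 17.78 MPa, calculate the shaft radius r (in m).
Model: a solid circular shaft in torsion, so tau_max = (2·T) / (π·r^3).
Solve for r: r = ((2·T) / (π·tau_max))^(1/3).
Convert to SI units:
  tau_max = 17.78 MPa = 1.778 × 10⁷ Pa
Substitute:
  r = ((2 × 5650) / (π × (1.778 × 10⁷)))^(1/3)
  r = 0.0587 m
Final answer: r = 0.0587 m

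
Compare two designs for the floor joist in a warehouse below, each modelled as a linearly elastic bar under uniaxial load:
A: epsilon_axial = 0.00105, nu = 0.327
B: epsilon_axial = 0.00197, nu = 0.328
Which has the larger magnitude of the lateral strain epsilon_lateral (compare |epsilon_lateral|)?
Model: a linearly elastic bar under uniaxial load, so epsilon_lateral = -nu·epsilon_axial (SI units).
  A: epsilon_lateral = -(0.327 × 0.00105) = -0.0003433
  B: epsilon_lateral = -(0.328 × 0.00197) = -0.0006462
|epsilon_lateral|: A = 0.0003433, B = 0.0006462, so B is larger in magnitude.
Final answer: B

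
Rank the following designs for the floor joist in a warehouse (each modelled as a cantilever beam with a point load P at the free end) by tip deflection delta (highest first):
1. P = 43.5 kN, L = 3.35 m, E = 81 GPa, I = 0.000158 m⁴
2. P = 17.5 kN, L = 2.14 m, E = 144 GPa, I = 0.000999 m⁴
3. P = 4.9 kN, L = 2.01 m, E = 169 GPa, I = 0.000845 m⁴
Model: a cantilever beam with a point load P at the free end, so delta = (P·L^3) / (3·E·I) (SI units).
  Case 1: delta = (43500 × 3.35^3) / (3 × (8.1 × 10¹⁰) × 0.000158) = 0.0426 m = 42.6 mm
  Case 2: delta = (17500 × 2.14^3) / (3 × (1.44 × 10¹¹) × 0.000999) = 0.0003974 m = 0.3974 mm
  Case 3: delta = (4900 × 2.01^3) / (3 × (1.69 × 10¹¹) × 0.000845) = 9.288 × 10⁻⁵ m = 0.09288 mm
Ordering: 42.6 mm (case 1) > 0.3974 mm (case 2) > 0.09288 mm (case 3)
Final answer: 1, 2, 3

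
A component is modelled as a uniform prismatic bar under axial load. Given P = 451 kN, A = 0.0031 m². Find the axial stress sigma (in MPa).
Model: a uniform prismatic bar under axial load, so sigma = P / A.
Convert to SI units:
  P = 451 kN = 451000 N
Substitute:
  sigma = 451000 / 0.0031
  sigma = 1.455 × 10⁸ Pa
Convert: sigma = 1.455 × 10⁸ Pa = 145.5 MPa
Final answer: sigma = 145.5 MPa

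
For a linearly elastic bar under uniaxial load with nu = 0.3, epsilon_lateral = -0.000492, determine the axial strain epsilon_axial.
Model: a linearly elastic bar under uniaxial load, so epsilon_lateral = -nu·epsilon_axial.
Solve for epsilon_axial: epsilon_axial = -epsilon_lateral / nu.
Substitute:
  epsilon_axial = -(-0.000492) / 0.3
  epsilon_axial = 0.00164
Final answer: epsilon_axial = 0.00164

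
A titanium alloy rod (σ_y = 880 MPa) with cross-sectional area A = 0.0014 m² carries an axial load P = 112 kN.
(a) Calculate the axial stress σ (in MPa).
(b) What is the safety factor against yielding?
(a) Axial stress σ = P/A. Convert P = 112 kN = 112000 N.
  σ = 112000 / 0.0014 = 8 × 10⁷ Pa = 80 MPa
(b) Safety factor SF = σ_y/σ = 880 / 80 = 11
Final answer: (a) σ = 80 MPa, (b) SF = 11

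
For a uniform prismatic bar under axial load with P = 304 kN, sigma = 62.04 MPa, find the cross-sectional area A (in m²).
Model: a uniform prismatic bar under axial load, so sigma = P / A.
Solve for A: A = P / sigma.
Convert to SI units:
  P = 304 kN = 304000 N
  sigma = 62.04 MPa = 6.204 × 10⁷ Pa
Substitute:
  A = 304000 / (6.204 × 10⁷)
  A = 0.0049 m²
Final answer: A = 0.0049 m²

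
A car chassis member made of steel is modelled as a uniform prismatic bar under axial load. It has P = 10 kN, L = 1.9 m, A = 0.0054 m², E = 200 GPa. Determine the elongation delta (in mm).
Model: a uniform prismatic bar under axial load, so delta = (P·L) / (A·E).
Convert to SI units:
  P = 10 kN = 10000 N
  E = 200 GPa = 2 × 10¹¹ Pa
Substitute:
  delta = (10000 × 1.9) / (0.0054 × (2 × 10¹¹))
  delta = 1.759 × 10⁻⁵ m
Convert: delta = 1.759 × 10⁻⁵ m = 0.01759 mm
Final answer: delta = 0.01759 mm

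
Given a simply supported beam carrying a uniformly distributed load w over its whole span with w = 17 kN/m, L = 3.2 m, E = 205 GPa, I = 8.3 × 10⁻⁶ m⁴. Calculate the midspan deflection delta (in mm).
Model: a simply supported beam carrying a uniformly distributed load w over its whole span, so delta = (5·w·L^4) / (384·E·I).
Convert to SI units:
  w = 17 kN/m = 17000 N/m
  E = 205 GPa = 2.05 × 10¹¹ Pa
Substitute:
  delta = (5 × 17000 × 3.2^4) / (384 × (2.05 × 10¹¹) × (8.3 × 10⁻⁶))
  delta = 0.01364 m
Convert: delta = 0.01364 m = 13.64 mm
Final answer: delta = 13.64 mm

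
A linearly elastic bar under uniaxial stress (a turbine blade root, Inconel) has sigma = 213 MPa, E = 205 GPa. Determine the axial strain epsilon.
Model: a linearly elastic bar under uniaxial stress, so epsilon = sigma / E.
Convert to SI units:
  sigma = 213 MPa = 2.13 × 10⁸ Pa
  E = 205 GPa = 2.05 × 10¹¹ Pa
Substitute:
  epsilon = (2.13 × 10⁸) / (2.05 × 10¹¹)
  epsilon = 0.001039
Final answer: epsilon = 0.001039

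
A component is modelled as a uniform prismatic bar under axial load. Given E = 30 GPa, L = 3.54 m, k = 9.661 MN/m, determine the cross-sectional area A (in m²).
Model: a uniform prismatic bar under axial load, so k = (A·E) / L.
Solve for A: A = (k·L) / E.
Convert to SI units:
  E = 30 GPa = 3 × 10¹⁰ Pa
  k = 9.661 MN/m = 9.661 × 10⁶ N/m
Substitute:
  A = ((9.661 × 10⁶) × 3.54) / (3 × 10¹⁰)
  A = 0.00114 m²
Final answer: A = 0.00114 m²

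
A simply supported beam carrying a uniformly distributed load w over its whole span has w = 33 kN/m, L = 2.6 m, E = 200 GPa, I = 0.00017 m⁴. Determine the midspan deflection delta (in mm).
Model: a simply supported beam carrying a uniformly distributed load w over its whole span, so delta = (5·w·L^4) / (384·E·I).
Convert to SI units:
  w = 33 kN/m = 33000 N/m
  E = 200 GPa = 2 × 10¹¹ Pa
Substitute:
  delta = (5 × 33000 × 2.6^4) / (384 × (2 × 10¹¹) × 0.00017)
  delta = 0.0005775 m
Convert: delta = 0.0005775 m = 0.5775 mm
Final answer: delta = 0.5775 mm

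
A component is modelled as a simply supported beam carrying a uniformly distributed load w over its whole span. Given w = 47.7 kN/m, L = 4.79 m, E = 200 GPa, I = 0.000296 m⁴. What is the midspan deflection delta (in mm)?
Model: a simply supported beam carrying a uniformly distributed load w over its whole span, so delta = (5·w·L^4) / (384·E·I).
Convert to SI units:
  w = 47.7 kN/m = 47700 N/m
  E = 200 GPa = 2 × 10¹¹ Pa
Substitute:
  delta = (5 × 47700 × 4.79^4) / (384 × (2 × 10¹¹) × 0.000296)
  delta = 0.005523 m
Convert: delta = 0.005523 m = 5.523 mm
Final answer: delta = 5.523 mm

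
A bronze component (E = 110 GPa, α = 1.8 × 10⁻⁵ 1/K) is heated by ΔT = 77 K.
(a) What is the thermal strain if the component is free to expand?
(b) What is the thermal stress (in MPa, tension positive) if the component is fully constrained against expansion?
(a) Free thermal strain ε_th = α·ΔT = (1.8 × 10⁻⁵) × 77 = 0.001386
(b) Fully constrained, the expansion is suppressed, so σ = -E·α·ΔT. Convert E = 110 GPa = 1.1 × 10¹¹ Pa.
  σ = -(1.1 × 10¹¹) × (1.8 × 10⁻⁵) × 77 = -1.525 × 10⁸ Pa = -152.5 MPa (compressive)
Final answer: (a) ε_th = 0.001386, (b) σ = -152.5 MPa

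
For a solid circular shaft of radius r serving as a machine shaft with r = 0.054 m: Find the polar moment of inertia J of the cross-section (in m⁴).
Model: a solid circular shaft of radius r, so J = (π·r^4) / 2.
Substitute:
  J = (π × 0.054^4) / 2
  J = 1.336 × 10⁻⁵ m⁴
Final answer: J = 1.336 × 10⁻⁵ m⁴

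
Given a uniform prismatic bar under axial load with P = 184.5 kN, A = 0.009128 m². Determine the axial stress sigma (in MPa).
Model: a uniform prismatic bar under axial load, so sigma = P / A.
Convert to SI units:
  P = 184.5 kN = 184500 N
Substitute:
  sigma = 184500 / 0.009128
  sigma = 2.021 × 10⁷ Pa
Convert: sigma = 2.021 × 10⁷ Pa = 20.21 MPa
Final answer: sigma = 20.21 MPa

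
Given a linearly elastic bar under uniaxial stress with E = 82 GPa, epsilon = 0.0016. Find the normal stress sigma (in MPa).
Model: a linearly elastic bar under uniaxial stress, so sigma = E·epsilon.
Convert to SI units:
  E = 82 GPa = 8.2 × 10¹⁰ Pa
Substitute:
  sigma = (8.2 × 10¹⁰) × 0.0016
  sigma = 1.312 × 10⁸ Pa
Convert: sigma = 1.312 × 10⁸ Pa = 131.2 MPa
Final answer: sigma = 131.2 MPa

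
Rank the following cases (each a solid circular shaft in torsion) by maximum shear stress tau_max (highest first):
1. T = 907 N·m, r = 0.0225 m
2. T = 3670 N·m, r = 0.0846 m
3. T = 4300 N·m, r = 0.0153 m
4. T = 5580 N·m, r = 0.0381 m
Model: a solid circular shaft in torsion, so tau_max = (2·T) / (π·r^3) (SI units).
  Case 1: tau_max = (2 × 907) / (π × 0.0225^3) = 5.069 × 10⁷ Pa = 50.69 MPa
  Case 2: tau_max = (2 × 3670) / (π × 0.0846^3) = 3.859 × 10⁶ Pa = 3.859 MPa
  Case 3: tau_max = (2 × 4300) / (π × 0.0153^3) = 7.643 × 10⁸ Pa = 764.3 MPa
  Case 4: tau_max = (2 × 5580) / (π × 0.0381^3) = 6.423 × 10⁷ Pa = 64.23 MPa
Ordering: 764.3 MPa (case 3) > 64.23 MPa (case 4) > 50.69 MPa (case 1) > 3.859 MPa (case 2)
Final answer: 3, 4, 1, 2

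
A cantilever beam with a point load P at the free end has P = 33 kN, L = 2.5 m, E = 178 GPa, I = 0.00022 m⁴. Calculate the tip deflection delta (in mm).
Model: a cantilever beam with a point load P at the free end, so delta = (P·L^3) / (3·E·I).
Convert to SI units:
  P = 33 kN = 33000 N
  E = 178 GPa = 1.78 × 10¹¹ Pa
Substitute:
  delta = (33000 × 2.5^3) / (3 × (1.78 × 10¹¹) × 0.00022)
  delta = 0.004389 m
Convert: delta = 0.004389 m = 4.389 mm
Final answer: delta = 4.389 mm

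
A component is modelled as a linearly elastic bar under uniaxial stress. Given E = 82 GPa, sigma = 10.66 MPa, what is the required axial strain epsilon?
Model: a linearly elastic bar under uniaxial stress, so sigma = E·epsilon.
Solve for epsilon: epsilon = sigma / E.
Convert to SI units:
  E = 82 GPa = 8.2 × 10¹⁰ Pa
  sigma = 10.66 MPa = 1.066 × 10⁷ Pa
Substitute:
  epsilon = (1.066 × 10⁷) / (8.2 × 10¹⁰)
  epsilon = 0.00013
Final answer: epsilon = 0.00013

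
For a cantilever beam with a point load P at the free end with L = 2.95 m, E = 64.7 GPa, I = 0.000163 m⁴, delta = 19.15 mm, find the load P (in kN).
Model: a cantilever beam with a point load P at the free end, so delta = (P·L^3) / (3·E·I).
Solve for P: P = (3·delta·E·I) / L^3.
Convert to SI units:
  E = 64.7 GPa = 6.47 × 10¹⁰ Pa
  delta = 19.15 mm = 0.01915 m
Substitute:
  P = (3 × 0.01915 × (6.47 × 10¹⁰) × 0.000163) / 2.95^3
  P = 23600 N
Convert: P = 23600 N = 23.6 kN
Final answer: P = 23.6 kN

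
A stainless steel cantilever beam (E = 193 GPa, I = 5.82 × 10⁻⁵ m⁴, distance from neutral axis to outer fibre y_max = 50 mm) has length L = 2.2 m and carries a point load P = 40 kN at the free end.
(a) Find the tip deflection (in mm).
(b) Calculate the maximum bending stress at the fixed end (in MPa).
(a) Tip deflection of a cantilever with an end point load: δ = P·L^3 / (3·E·I). Convert P = 40 kN = 40000 N, E = 193 GPa = 1.93 × 10¹¹ Pa.
  δ = (40000 × 2.2^3) / (3 × (1.93 × 10¹¹) × (5.82 × 10⁻⁵)) = 0.01264 m = 12.64 mm
(b) Maximum bending moment at the fixed end: M = P·L = 40000 × 2.2 = 88000 N·m. Convert y_max = 50 mm = 0.05 m.
  σ = M·y_max / I = (88000 × 0.05) / (5.82 × 10⁻⁵) = 7.56 × 10⁷ Pa = 75.6 MPa
Final answer: (a) δ = 12.64 mm, (b) σ = 75.6 MPa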